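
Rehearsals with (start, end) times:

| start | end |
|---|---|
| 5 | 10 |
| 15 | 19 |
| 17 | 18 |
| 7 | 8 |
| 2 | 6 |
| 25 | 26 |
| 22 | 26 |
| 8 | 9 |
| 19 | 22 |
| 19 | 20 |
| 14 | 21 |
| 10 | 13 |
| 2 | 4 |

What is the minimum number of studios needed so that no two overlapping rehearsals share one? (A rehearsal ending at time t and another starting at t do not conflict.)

3

Count concurrent intervals with a sweep; the peak is the room count.
Events (time:±→running): 2:+→1 2:+→2 4:-→1 5:+→2 6:-→1 7:+→2 8:-→1 8:+→2 9:-→1 10:-→0 10:+→1 13:-→0 14:+→1 15:+→2 17:+→3 … peak 3.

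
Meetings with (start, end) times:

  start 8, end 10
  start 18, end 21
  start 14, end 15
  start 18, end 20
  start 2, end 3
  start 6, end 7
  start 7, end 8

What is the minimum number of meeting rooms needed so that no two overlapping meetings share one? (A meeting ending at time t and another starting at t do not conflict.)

2

Events (time:±→running): 2:+→1 3:-→0 6:+→1 7:-→0 7:+→1 8:-→0 8:+→1 10:-→0 14:+→1 15:-→0 18:+→1 18:+→2 … peak 2.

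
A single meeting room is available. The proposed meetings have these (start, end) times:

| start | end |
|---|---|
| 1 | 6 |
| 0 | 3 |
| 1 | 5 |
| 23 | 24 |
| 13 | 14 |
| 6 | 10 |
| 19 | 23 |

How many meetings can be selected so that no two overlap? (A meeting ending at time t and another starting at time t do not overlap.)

5

Greedy by earliest finish: after sorting by end time, pick each interval compatible with the last pick.
Sorted by end: (0,3)  (1,5)  (1,6)  (6,10)  (13,14)  (19,23)  (23,24)
take (0,3); skip (1,5); skip (1,6); take (6,10); take (13,14); take (19,23); take (23,24).
Selected 5 meetings.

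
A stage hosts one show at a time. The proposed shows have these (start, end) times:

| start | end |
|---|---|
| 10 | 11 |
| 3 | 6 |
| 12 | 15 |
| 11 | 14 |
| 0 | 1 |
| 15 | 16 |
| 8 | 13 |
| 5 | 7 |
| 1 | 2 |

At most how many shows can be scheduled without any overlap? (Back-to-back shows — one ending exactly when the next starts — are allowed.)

6

Sorted by end: (0,1)  (1,2)  (3,6)  (5,7)  (10,11)  (8,13)  (11,14)  (12,15)  (15,16)
take (0,1); take (1,2); take (3,6); take (10,11); skip (8,13); take (11,14); take (15,16).
Selected 6 shows.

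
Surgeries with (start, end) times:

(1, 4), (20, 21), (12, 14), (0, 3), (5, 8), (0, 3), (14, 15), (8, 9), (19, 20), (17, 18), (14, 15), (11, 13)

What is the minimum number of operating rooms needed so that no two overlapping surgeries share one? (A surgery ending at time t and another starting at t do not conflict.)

Events (time:±→running): 0:+→1 0:+→2 1:+→3 … peak 3.

3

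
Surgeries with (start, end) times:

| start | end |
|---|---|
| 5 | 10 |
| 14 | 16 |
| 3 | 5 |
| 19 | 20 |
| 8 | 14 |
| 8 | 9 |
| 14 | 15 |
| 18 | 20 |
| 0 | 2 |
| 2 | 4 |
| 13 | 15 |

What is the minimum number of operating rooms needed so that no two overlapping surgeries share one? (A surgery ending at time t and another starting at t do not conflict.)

The answer is the maximum number of intervals overlapping at any instant.
starts: [0, 2, 3, 5, 8, 8, 13, 14, 14, 18, 19]
ends:   [2, 4, 5, 9, 10, 14, 15, 15, 16, 20, 20]
s0→1 e2→0 s2→1 s3→2 e4→1 e5→0 s5→1 s8→2 s8→3  — peak 3.

3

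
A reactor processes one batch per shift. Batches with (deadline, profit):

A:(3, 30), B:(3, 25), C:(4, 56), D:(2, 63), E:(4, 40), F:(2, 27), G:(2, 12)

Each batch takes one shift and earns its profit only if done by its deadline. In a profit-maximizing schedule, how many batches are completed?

Take jobs in profit order; each goes to the latest open slot no later than its deadline.
Profit order: D=63 C=56 E=40 A=30 F=27 B=25 G=12
Assign: D→slot 2, C→slot 4, E→slot 3, A→slot 1, F skipped, B skipped, G skipped.
Slots: [1:A] [2:D] [3:E] [4:C]
4 of 7 scheduled.

4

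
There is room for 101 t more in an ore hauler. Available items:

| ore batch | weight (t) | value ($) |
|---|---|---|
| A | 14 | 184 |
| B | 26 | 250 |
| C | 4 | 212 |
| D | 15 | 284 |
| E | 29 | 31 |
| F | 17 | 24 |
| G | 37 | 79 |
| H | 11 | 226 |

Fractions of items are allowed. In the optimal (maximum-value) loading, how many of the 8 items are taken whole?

5

Order: C (212/4=53.00) > H (226/11=20.55) > D (284/15=18.93) > A (184/14=13.14) > B (250/26=9.62) > G (79/37=2.14) > F (24/17=1.41) > E (31/29=1.07)
Fill: take C (4 @ 212) → take H (11 @ 226) → take D (15 @ 284) → take A (14 @ 184) → take B (26 @ 250) → take 31/37 of G → 66.19; 101/101 used.
5 item(s) taken whole; one partial (take 31/37 of G).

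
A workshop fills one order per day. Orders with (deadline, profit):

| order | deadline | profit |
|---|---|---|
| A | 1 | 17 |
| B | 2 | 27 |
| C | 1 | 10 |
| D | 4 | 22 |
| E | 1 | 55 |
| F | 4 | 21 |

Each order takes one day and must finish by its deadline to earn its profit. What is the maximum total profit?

125

Profit order: E=55 B=27 D=22 F=21 A=17 C=10
Assign: E→slot 1, B→slot 2, D→slot 4, F→slot 3, A skipped, C skipped.
Slots: [1:E] [2:B] [3:F] [4:D]
Profit = 55 + 27 + 21 + 22 = 125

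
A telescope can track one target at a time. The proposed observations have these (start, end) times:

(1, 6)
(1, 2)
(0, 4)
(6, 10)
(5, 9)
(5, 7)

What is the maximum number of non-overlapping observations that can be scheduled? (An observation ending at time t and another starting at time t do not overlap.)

Sort by end time and greedily take each interval whose start is ≥ the last chosen end.
By end time: (1,2), (0,4), (1,6), (5,7), (5,9), (6,10).
Pick (1,2); next start ≥ 2 → (5,7).
Selected 2 observations.

2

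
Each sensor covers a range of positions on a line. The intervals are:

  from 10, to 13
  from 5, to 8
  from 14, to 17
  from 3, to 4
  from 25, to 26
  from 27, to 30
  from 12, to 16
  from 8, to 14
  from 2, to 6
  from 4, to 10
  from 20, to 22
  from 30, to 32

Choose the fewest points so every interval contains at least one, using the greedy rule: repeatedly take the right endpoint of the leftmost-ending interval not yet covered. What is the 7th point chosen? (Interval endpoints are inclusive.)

Process intervals by earliest right end; each time one isn't hit yet, stab at its right endpoint.
By right end: [3,4]  [2,6]  [5,8]  [4,10]  [10,13]  [8,14]  [12,16]  [14,17]  [20,22]  [25,26]  [27,30]  [30,32]
[3,4] uncovered → point at 4; [5,8] uncovered → point at 8; [10,13] uncovered → point at 13; [14,17] uncovered → point at 17; [20,22] uncovered → point at 22; [25,26] uncovered → point at 26; [27,30] uncovered → point at 30.
Points: 4, 8, 13, 17, 22, 26, 30 (7 total).

30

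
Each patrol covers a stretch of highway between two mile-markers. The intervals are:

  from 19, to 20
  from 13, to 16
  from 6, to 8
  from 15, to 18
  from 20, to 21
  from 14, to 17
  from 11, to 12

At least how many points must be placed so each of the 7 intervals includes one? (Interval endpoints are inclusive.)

4

By right end: [6,8]  [11,12]  [13,16]  [14,17]  [15,18]  [19,20]  [20,21]
[6,8] uncovered → point at 8; [11,12] uncovered → point at 12; [13,16] uncovered → point at 16; [19,20] uncovered → point at 20.
Points: 8, 12, 16, 20 (4 total).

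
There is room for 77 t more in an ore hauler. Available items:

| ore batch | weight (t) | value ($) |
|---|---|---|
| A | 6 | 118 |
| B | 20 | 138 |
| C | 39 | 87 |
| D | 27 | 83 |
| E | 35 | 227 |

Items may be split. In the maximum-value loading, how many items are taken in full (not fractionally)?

3

Order: A (118/6=19.67) > B (138/20=6.90) > E (227/35=6.49) > D (83/27=3.07) > C (87/39=2.23)
Fill: take A (6 @ 118) → take B (20 @ 138) → take E (35 @ 227) → take 16/27 of D → 49.19; 77/77 used.
3 item(s) taken whole; one partial (take 16/27 of D).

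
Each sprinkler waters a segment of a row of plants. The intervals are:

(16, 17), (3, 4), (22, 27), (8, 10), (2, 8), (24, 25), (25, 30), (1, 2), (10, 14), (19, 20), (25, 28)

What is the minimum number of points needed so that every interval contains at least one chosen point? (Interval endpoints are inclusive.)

6

Sort by right endpoint; whenever an interval is uncovered, place a point at its right end.
Sorted: [1,2] [3,4] [2,8] [8,10] [10,14] [16,17] [19,20] [24,25] [22,27] [25,28] [25,30]
{[1,2]} hit by 2; {[3,4],[2,8]} hit by 4; {[8,10],[10,14]} hit by 10; {[16,17]} hit by 17; {[19,20]} hit by 20; {[24,25],[22,27],[25,28],[25,30]} hit by 25.
Points: 2, 4, 10, 17, 20, 25 (6 total).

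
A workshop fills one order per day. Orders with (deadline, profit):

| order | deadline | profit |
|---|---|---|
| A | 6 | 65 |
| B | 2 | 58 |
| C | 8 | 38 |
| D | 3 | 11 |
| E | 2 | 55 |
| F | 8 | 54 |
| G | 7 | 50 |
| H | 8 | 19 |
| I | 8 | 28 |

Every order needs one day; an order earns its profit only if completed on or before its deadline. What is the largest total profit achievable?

367

By profit: A(d6,65), B(d2,58), E(d2,55), F(d8,54), G(d7,50), C(d8,38), I(d8,28), H(d8,19), D(d3,11)
A→slot 6; B→slot 2; E→slot 1; F→slot 8; G→slot 7; C→slot 5; I→slot 4; H→slot 3; D skipped.
Profit = 55 + 58 + 19 + 28 + 38 + 65 + 50 + 54 = 367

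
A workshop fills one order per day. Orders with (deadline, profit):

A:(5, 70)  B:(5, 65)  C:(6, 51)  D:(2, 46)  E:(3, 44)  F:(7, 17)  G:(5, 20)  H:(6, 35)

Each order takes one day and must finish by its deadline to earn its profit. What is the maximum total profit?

By profit: A(d5,70), B(d5,65), C(d6,51), D(d2,46), E(d3,44), H(d6,35), G(d5,20), F(d7,17)
A→slot 5; B→slot 4; C→slot 6; D→slot 2; E→slot 3; H→slot 1; G skipped; F→slot 7.
Profit = 35 + 46 + 44 + 65 + 70 + 51 + 17 = 328

328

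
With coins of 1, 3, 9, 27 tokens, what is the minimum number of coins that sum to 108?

Use the largest denomination that fits, subtract, and repeat.
108 = 4×27
Total coins = 4 = 4

4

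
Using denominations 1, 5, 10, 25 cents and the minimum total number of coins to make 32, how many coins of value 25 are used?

1

Use the largest denomination that fits, subtract, and repeat.
32 − 1×25→7 − 1×5→2 − 2×1→0
Count of 25: 1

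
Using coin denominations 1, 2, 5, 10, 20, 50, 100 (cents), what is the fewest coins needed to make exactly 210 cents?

Greedy: take as many of the largest coin as possible, then repeat with the remainder.
210 = 2×100 + 1×10
Total coins = 2 + 1 = 3

3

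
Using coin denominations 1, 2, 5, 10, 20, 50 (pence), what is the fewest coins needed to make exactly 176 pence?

Greedy: take as many of the largest coin as possible, then repeat with the remainder.
176 = 3×50 + 1×20 + 1×5 + 1×1
Total coins = 3 + 1 + 1 + 1 = 6

6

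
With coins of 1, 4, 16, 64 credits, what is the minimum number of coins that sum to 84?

Greedy: take as many of the largest coin as possible, then repeat with the remainder.
84 − 1×64→20 − 1×16→4 − 1×4→0
Total coins = 1 + 1 + 1 = 3

3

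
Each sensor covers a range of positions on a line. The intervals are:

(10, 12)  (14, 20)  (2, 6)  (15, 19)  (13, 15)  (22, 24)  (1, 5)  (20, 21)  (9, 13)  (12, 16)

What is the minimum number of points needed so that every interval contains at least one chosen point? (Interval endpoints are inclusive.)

Sort by right endpoint; whenever an interval is uncovered, place a point at its right end.
Sorted: [1,5] [2,6] [10,12] [9,13] [13,15] [12,16] [15,19] [14,20] [20,21] [22,24]
{[1,5],[2,6]} hit by 5; {[10,12],[9,13]} hit by 12; {[13,15],[12,16],[15,19],[14,20]} hit by 15; {[20,21]} hit by 21; {[22,24]} hit by 24.
Points: 5, 12, 15, 21, 24 (5 total).

5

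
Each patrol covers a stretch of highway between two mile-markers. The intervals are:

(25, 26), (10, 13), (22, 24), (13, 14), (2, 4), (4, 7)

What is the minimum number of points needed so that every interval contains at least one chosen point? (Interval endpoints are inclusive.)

Sorted: [2,4] [4,7] [10,13] [13,14] [22,24] [25,26]
{[2,4],[4,7]} hit by 4; {[10,13],[13,14]} hit by 13; {[22,24]} hit by 24; {[25,26]} hit by 26.
Points: 4, 13, 24, 26 (4 total).

4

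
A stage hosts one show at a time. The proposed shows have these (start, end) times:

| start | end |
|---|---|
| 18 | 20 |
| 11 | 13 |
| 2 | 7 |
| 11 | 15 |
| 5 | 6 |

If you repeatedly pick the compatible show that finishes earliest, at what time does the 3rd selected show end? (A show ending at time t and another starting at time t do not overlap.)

20

Greedy by earliest finish: after sorting by end time, pick each interval compatible with the last pick.
Sorted by end: (5,6)  (2,7)  (11,13)  (11,15)  (18,20)
take (5,6); skip (2,7); take (11,13); take (18,20).
Selected: (5,6) (11,13) (18,20)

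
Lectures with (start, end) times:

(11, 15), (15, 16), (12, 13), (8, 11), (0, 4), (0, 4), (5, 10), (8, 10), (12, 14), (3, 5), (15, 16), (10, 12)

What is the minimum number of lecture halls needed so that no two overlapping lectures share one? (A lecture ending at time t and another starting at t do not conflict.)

Count concurrent intervals with a sweep; the peak is the room count.
starts: [0, 0, 3, 5, 8, 8, 10, 11, 12, 12, 15, 15]
ends:   [4, 4, 5, 10, 10, 11, 12, 13, 14, 15, 16, 16]
s0→1 s0→2 s3→3  — peak 3.

3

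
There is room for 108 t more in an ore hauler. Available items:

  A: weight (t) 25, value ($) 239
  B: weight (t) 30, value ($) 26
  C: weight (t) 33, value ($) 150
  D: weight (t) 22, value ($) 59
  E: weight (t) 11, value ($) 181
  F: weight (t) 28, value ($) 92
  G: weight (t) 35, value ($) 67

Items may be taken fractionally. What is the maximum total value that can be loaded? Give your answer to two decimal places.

691.50

Order: E (181/11=16.45) > A (239/25=9.56) > C (150/33=4.55) > F (92/28=3.29) > D (59/22=2.68) > G (67/35=1.91) > B (26/30=0.87)
Fill: take E (11 @ 181) → take A (25 @ 239) → take C (33 @ 150) → take F (28 @ 92) → take 11/22 of D → 29.50; 108/108 used.
Total value = 691.50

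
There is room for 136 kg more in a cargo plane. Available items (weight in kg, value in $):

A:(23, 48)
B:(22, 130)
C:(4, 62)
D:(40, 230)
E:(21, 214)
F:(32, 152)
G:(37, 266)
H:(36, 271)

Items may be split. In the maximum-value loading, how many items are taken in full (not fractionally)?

Ratios (sorted): C 15.50, E 10.19, H 7.53, G 7.19, B 5.91, D 5.75, F 4.75, A 2.09
take C (4 @ 62); take E (21 @ 214); take H (36 @ 271); take G (37 @ 266); take B (22 @ 130); take 16/40 of D → 92.00. Capacity used 136/136.
5 item(s) taken whole; one partial (take 16/40 of D).

5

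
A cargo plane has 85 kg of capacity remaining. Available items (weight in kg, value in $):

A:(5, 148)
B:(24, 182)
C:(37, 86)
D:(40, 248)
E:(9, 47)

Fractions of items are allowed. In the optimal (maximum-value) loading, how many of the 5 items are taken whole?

4

Greedy by value/weight ratio, highest first.
Order: A (148/5=29.60) > B (182/24=7.58) > D (248/40=6.20) > E (47/9=5.22) > C (86/37=2.32)
Fill: take A (5 @ 148) → take B (24 @ 182) → take D (40 @ 248) → take E (9 @ 47) → take 7/37 of C → 16.27; 85/85 used.
4 item(s) taken whole; one partial (take 7/37 of C).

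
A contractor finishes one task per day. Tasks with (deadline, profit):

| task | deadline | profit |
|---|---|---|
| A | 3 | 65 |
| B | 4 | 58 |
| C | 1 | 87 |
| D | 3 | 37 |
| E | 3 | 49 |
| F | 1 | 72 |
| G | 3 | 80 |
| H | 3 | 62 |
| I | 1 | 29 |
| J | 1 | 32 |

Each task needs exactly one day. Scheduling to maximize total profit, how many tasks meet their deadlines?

4

By profit: C(d1,87), G(d3,80), F(d1,72), A(d3,65), H(d3,62), B(d4,58), E(d3,49), D(d3,37), J(d1,32), I(d1,29)
C→slot 1; G→slot 3; F skipped; A→slot 2; H skipped; B→slot 4; E skipped; D skipped; J skipped; I skipped.
4 of 10 scheduled.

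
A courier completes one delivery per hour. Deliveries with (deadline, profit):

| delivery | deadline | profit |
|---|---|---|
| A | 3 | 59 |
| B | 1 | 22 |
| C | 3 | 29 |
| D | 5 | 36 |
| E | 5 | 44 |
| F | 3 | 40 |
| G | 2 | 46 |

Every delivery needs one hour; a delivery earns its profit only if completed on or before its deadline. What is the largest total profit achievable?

225

Profit order: A=59 G=46 E=44 F=40 D=36 C=29 B=22
Assign: A→slot 3, G→slot 2, E→slot 5, F→slot 1, D→slot 4, C skipped, B skipped.
Slots: [1:F] [2:G] [3:A] [4:D] [5:E]
Profit = 40 + 46 + 59 + 36 + 44 = 225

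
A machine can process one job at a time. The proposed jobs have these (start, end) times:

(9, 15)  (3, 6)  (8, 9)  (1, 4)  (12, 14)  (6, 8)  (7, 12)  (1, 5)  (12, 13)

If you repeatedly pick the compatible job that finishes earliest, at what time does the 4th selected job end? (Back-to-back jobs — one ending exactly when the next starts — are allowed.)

13

Order by finish time; keep every interval that doesn't clash with the previous kept one.
Sorted by end: (1,4)  (1,5)  (3,6)  (6,8)  (8,9)  (7,12)  (12,13)  (12,14)  (9,15)
take (1,4); skip (3,6); take (6,8); take (8,9); take (12,13); skip (12,14).
Selected: (1,4) (6,8) (8,9) (12,13)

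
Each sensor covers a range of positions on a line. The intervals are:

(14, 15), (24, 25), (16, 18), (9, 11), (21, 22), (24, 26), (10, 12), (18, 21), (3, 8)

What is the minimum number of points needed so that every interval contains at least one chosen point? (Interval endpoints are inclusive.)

By right end: [3,8]  [9,11]  [10,12]  [14,15]  [16,18]  [18,21]  [21,22]  [24,25]  [24,26]
[3,8] uncovered → point at 8; [9,11] uncovered → point at 11; [14,15] uncovered → point at 15; [16,18] uncovered → point at 18; [21,22] uncovered → point at 22; [24,25] uncovered → point at 25.
Points: 8, 11, 15, 18, 22, 25 (6 total).

6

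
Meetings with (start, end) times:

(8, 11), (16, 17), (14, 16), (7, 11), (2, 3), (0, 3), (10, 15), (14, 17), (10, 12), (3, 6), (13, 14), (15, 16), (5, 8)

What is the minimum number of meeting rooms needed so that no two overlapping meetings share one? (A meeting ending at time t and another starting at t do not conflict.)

Count concurrent intervals with a sweep; the peak is the room count.
Events (time:±→running): 0:+→1 2:+→2 3:-→1 3:-→0 3:+→1 5:+→2 6:-→1 7:+→2 8:-→1 8:+→2 10:+→3 10:+→4 … peak 4.

4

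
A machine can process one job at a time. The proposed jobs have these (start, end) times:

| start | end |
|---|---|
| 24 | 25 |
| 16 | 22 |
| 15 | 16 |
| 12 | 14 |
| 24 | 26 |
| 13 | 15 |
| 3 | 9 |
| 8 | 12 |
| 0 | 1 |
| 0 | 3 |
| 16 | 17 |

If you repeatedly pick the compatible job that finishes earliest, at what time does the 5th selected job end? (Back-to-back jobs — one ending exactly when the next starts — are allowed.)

Greedy by earliest finish: after sorting by end time, pick each interval compatible with the last pick.
Sorted by end: (0,1)  (0,3)  (3,9)  (8,12)  (12,14)  (13,15)  (15,16)  (16,17)  (16,22)  (24,25)  (24,26)
take (0,1); take (3,9); skip (8,12); take (12,14); take (15,16); take (16,17); take (24,25).
Selected: (0,1) (3,9) (12,14) (15,16) (16,17) (24,25)

17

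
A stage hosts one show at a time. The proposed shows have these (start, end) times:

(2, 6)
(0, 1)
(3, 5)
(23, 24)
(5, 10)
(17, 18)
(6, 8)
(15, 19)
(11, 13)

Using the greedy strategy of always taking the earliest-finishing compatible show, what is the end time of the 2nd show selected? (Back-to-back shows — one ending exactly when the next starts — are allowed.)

Order by finish time; keep every interval that doesn't clash with the previous kept one.
Sorted by end: (0,1)  (3,5)  (2,6)  (6,8)  (5,10)  (11,13)  (17,18)  (15,19)  (23,24)
take (0,1); take (3,5); take (6,8); take (11,13); take (17,18); skip (15,19); take (23,24).
Selected: (0,1) (3,5) (6,8) (11,13) (17,18) (23,24)

5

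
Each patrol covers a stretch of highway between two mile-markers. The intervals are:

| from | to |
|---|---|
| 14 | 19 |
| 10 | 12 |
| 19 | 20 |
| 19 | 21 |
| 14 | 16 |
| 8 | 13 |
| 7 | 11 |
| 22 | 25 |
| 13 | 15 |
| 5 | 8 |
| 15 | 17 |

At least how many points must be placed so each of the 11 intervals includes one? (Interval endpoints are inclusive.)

By right end: [5,8]  [7,11]  [10,12]  [8,13]  [13,15]  [14,16]  [15,17]  [14,19]  [19,20]  [19,21]  [22,25]
[5,8] uncovered → point at 8; [10,12] uncovered → point at 12; [13,15] uncovered → point at 15; [19,20] uncovered → point at 20; [22,25] uncovered → point at 25.
Points: 8, 12, 15, 20, 25 (5 total).

5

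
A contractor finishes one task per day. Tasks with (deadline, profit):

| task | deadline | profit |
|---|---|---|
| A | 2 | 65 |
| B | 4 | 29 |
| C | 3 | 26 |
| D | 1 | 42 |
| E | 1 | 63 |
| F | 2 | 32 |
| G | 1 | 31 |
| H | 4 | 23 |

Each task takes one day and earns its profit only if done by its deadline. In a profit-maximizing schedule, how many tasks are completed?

Sort by profit descending; place each in the latest free slot ≤ its deadline.
Profit order: A=65 E=63 D=42 F=32 G=31 B=29 C=26 H=23
Assign: A→slot 2, E→slot 1, D skipped, F skipped, G skipped, B→slot 4, C→slot 3, H skipped.
Slots: [1:E] [2:A] [3:C] [4:B]
4 of 8 scheduled.

4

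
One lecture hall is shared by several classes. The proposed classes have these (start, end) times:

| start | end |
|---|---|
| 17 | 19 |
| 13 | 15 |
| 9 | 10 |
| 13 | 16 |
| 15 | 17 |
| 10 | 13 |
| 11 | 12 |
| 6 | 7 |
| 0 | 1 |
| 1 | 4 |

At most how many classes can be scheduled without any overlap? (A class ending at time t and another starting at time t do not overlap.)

8

Order by finish time; keep every interval that doesn't clash with the previous kept one.
By end time: (0,1), (1,4), (6,7), (9,10), (11,12), (10,13), (13,15), (13,16), (15,17), (17,19).
Pick (0,1); next start ≥ 1 → (1,4); next start ≥ 4 → (6,7); next start ≥ 7 → (9,10); next start ≥ 10 → (11,12); next start ≥ 12 → (13,15); next start ≥ 15 → (15,17); next start ≥ 17 → (17,19).
Selected 8 classes.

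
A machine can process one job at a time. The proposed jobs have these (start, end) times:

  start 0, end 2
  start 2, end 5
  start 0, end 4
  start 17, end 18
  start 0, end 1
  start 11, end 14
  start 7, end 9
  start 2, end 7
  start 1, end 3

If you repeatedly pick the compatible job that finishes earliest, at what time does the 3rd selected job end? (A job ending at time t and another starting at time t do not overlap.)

Sorted by end: (0,1)  (0,2)  (1,3)  (0,4)  (2,5)  (2,7)  (7,9)  (11,14)  (17,18)
take (0,1); skip (0,2); take (1,3); take (7,9); take (11,14); take (17,18).
Selected: (0,1) (1,3) (7,9) (11,14) (17,18)

9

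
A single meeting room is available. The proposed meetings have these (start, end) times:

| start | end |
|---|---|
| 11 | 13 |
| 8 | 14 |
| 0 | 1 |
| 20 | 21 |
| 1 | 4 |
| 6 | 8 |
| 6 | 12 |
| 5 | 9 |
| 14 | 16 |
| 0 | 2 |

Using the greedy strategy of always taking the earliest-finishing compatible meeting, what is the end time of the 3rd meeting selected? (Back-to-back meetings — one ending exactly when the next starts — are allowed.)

Sort by end time and greedily take each interval whose start is ≥ the last chosen end.
By end time: (0,1), (0,2), (1,4), (6,8), (5,9), (6,12), (11,13), (8,14), (14,16), (20,21).
Pick (0,1); next start ≥ 1 → (1,4); next start ≥ 4 → (6,8); next start ≥ 8 → (11,13); next start ≥ 13 → (14,16); next start ≥ 16 → (20,21).
Selected: (0,1) (1,4) (6,8) (11,13) (14,16) (20,21)

8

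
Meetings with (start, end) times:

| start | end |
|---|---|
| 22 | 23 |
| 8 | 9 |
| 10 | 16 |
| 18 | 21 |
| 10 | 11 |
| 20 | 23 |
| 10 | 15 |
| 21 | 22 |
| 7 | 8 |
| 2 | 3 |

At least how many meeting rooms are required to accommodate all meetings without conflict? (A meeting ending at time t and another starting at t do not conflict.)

Events (time:±→running): 2:+→1 3:-→0 7:+→1 8:-→0 8:+→1 9:-→0 10:+→1 10:+→2 10:+→3 … peak 3.

3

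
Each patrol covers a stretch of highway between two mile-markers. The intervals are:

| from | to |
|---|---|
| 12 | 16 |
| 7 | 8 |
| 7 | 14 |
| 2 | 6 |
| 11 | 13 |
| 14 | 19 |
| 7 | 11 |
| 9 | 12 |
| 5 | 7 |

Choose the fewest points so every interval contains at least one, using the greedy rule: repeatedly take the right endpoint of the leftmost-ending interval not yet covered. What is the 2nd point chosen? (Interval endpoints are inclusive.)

Process intervals by earliest right end; each time one isn't hit yet, stab at its right endpoint.
By right end: [2,6]  [5,7]  [7,8]  [7,11]  [9,12]  [11,13]  [7,14]  [12,16]  [14,19]
[2,6] uncovered → point at 6; [7,8] uncovered → point at 8; [9,12] uncovered → point at 12; [14,19] uncovered → point at 19.
Points: 6, 8, 12, 19 (4 total).

8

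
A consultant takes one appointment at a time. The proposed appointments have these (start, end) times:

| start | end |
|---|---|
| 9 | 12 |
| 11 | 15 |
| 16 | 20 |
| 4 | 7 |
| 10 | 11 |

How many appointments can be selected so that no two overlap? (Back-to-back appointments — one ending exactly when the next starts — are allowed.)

4

By end time: (4,7), (10,11), (9,12), (11,15), (16,20).
Pick (4,7); next start ≥ 7 → (10,11); next start ≥ 11 → (11,15); next start ≥ 15 → (16,20).
Selected 4 appointments.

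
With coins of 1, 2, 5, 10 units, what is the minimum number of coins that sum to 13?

13 = 1×10 + 1×2 + 1×1
Total coins = 1 + 1 + 1 = 3

3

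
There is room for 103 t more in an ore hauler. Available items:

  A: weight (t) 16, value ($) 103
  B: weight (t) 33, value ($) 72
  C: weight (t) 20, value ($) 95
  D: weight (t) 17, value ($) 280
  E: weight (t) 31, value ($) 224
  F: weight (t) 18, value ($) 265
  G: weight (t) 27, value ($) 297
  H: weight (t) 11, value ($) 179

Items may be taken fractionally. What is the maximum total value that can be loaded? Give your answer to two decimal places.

Greedy by value/weight ratio, highest first.
Ratios (sorted): D 16.47, H 16.27, F 14.72, G 11.00, E 7.23, A 6.44, C 4.75, B 2.18
take D (17 @ 280); take H (11 @ 179); take F (18 @ 265); take G (27 @ 297); take 30/31 of E → 216.77. Capacity used 103/103.
Total value = 1237.77

1237.77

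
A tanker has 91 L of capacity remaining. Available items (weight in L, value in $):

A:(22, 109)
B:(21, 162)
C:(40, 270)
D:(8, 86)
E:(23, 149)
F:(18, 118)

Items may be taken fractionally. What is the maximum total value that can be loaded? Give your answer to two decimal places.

Order: D (86/8=10.75) > B (162/21=7.71) > C (270/40=6.75) > F (118/18=6.56) > E (149/23=6.48) > A (109/22=4.95)
Fill: take D (8 @ 86) → take B (21 @ 162) → take C (40 @ 270) → take F (18 @ 118) → take 4/23 of E → 25.91; 91/91 used.
Total value = 661.91

661.91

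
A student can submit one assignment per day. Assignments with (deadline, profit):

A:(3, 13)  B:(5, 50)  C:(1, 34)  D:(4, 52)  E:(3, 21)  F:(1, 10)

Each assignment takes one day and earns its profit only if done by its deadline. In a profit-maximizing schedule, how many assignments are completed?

Profit order: D=52 B=50 C=34 E=21 A=13 F=10
Assign: D→slot 4, B→slot 5, C→slot 1, E→slot 3, A→slot 2, F skipped.
Slots: [1:C] [2:A] [3:E] [4:D] [5:B]
5 of 6 scheduled.

5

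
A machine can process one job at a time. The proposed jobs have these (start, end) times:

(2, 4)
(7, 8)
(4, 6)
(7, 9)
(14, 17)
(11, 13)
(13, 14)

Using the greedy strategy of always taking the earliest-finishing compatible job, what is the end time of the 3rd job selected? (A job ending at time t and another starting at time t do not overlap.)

Greedy by earliest finish: after sorting by end time, pick each interval compatible with the last pick.
Sorted by end: (2,4)  (4,6)  (7,8)  (7,9)  (11,13)  (13,14)  (14,17)
take (2,4); take (4,6); take (7,8); skip (7,9); take (11,13); take (13,14); take (14,17).
Selected: (2,4) (4,6) (7,8) (11,13) (13,14) (14,17)

8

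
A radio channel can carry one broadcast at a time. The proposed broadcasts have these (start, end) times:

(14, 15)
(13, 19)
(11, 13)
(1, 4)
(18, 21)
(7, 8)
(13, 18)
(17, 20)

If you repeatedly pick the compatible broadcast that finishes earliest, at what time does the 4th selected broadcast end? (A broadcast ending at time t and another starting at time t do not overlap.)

Sorted by end: (1,4)  (7,8)  (11,13)  (14,15)  (13,18)  (13,19)  (17,20)  (18,21)
take (1,4); take (7,8); take (11,13); take (14,15); skip (13,18); take (17,20).
Selected: (1,4) (7,8) (11,13) (14,15) (17,20)

15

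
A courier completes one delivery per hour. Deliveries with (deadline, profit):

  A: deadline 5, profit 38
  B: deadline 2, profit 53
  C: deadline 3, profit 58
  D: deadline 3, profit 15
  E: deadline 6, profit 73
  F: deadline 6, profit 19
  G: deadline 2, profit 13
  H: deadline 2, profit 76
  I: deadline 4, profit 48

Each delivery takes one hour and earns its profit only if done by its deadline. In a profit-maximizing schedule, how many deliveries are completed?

6

Sort by profit descending; place each in the latest free slot ≤ its deadline.
Profit order: H=76 E=73 C=58 B=53 I=48 A=38 F=19 D=15 G=13
Assign: H→slot 2, E→slot 6, C→slot 3, B→slot 1, I→slot 4, A→slot 5, F skipped, D skipped, G skipped.
Slots: [1:B] [2:H] [3:C] [4:I] [5:A] [6:E]
6 of 9 scheduled.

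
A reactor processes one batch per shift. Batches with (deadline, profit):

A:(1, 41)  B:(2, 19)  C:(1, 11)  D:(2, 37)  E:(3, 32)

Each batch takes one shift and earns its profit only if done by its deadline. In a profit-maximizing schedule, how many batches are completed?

By profit: A(d1,41), D(d2,37), E(d3,32), B(d2,19), C(d1,11)
A→slot 1; D→slot 2; E→slot 3; B skipped; C skipped.
3 of 5 scheduled.

3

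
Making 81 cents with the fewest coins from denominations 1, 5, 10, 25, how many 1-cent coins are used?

1

81 − 3×25→6 − 1×5→1 − 1×1→0
Count of 1: 1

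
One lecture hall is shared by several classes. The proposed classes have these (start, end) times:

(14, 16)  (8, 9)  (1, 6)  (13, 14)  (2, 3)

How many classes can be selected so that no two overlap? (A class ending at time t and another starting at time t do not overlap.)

4

Sorted by end: (2,3)  (1,6)  (8,9)  (13,14)  (14,16)
take (2,3); take (8,9); take (13,14); take (14,16).
Selected 4 classes.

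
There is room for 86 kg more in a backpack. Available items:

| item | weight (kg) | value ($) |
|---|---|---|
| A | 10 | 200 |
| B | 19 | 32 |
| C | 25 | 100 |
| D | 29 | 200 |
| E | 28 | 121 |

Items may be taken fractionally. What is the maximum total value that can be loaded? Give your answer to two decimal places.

597.00

Order: A (200/10=20.00) > D (200/29=6.90) > E (121/28=4.32) > C (100/25=4.00) > B (32/19=1.68)
Fill: take A (10 @ 200) → take D (29 @ 200) → take E (28 @ 121) → take 19/25 of C → 76.00; 86/86 used.
Total value = 597.00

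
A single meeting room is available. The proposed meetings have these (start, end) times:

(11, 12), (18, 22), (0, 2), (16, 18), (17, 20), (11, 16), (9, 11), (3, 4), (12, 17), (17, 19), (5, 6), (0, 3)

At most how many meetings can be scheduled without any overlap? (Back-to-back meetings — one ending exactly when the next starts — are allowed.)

7

Greedy by earliest finish: after sorting by end time, pick each interval compatible with the last pick.
By end time: (0,2), (0,3), (3,4), (5,6), (9,11), (11,12), (11,16), (12,17), (16,18), (17,19), (17,20), (18,22).
Pick (0,2); next start ≥ 2 → (3,4); next start ≥ 4 → (5,6); next start ≥ 6 → (9,11); next start ≥ 11 → (11,12); next start ≥ 12 → (12,17); next start ≥ 17 → (17,19).
Selected 7 meetings.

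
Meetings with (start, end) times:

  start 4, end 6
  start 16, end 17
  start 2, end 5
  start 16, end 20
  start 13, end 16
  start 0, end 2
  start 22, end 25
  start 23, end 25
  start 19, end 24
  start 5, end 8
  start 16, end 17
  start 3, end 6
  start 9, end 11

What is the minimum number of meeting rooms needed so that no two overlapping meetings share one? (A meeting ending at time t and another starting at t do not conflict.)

3

starts: [0, 2, 3, 4, 5, 9, 13, 16, 16, 16, 19, 22, 23]
ends:   [2, 5, 6, 6, 8, 11, 16, 17, 17, 20, 24, 25, 25]
s0→1 e2→0 s2→1 s3→2 s4→3  — peak 3.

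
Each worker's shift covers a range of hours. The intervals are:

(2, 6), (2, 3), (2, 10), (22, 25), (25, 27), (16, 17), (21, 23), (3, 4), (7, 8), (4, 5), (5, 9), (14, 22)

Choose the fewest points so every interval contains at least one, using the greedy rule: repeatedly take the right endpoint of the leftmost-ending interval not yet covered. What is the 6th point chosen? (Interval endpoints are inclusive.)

Sort by right endpoint; whenever an interval is uncovered, place a point at its right end.
By right end: [2,3]  [3,4]  [4,5]  [2,6]  [7,8]  [5,9]  [2,10]  [16,17]  [14,22]  [21,23]  [22,25]  [25,27]
[2,3] uncovered → point at 3; [4,5] uncovered → point at 5; [7,8] uncovered → point at 8; [16,17] uncovered → point at 17; [21,23] uncovered → point at 23; [25,27] uncovered → point at 27.
Points: 3, 5, 8, 17, 23, 27 (6 total).

27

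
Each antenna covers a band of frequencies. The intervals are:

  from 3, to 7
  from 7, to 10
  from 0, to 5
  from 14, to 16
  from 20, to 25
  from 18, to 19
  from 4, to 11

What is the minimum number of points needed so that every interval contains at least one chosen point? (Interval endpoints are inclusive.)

By right end: [0,5]  [3,7]  [7,10]  [4,11]  [14,16]  [18,19]  [20,25]
[0,5] uncovered → point at 5; [7,10] uncovered → point at 10; [14,16] uncovered → point at 16; [18,19] uncovered → point at 19; [20,25] uncovered → point at 25.
Points: 5, 10, 16, 19, 25 (5 total).

5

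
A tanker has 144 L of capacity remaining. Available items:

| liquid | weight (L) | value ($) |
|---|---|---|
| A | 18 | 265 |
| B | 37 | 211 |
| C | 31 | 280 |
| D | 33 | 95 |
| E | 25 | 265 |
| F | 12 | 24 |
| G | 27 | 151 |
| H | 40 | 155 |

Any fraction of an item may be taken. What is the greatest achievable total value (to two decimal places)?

1195.25

Ratios (sorted): A 14.72, E 10.60, C 9.03, B 5.70, G 5.59, H 3.88, D 2.88, F 2.00
take A (18 @ 265); take E (25 @ 265); take C (31 @ 280); take B (37 @ 211); take G (27 @ 151); take 6/40 of H → 23.25. Capacity used 144/144.
Total value = 1195.25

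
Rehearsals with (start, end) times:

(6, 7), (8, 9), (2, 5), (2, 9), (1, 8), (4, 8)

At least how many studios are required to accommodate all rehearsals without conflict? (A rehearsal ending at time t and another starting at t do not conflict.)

The answer is the maximum number of intervals overlapping at any instant.
starts: [1, 2, 2, 4, 6, 8]
ends:   [5, 7, 8, 8, 9, 9]
s1→1 s2→2 s2→3 s4→4  — peak 4.

4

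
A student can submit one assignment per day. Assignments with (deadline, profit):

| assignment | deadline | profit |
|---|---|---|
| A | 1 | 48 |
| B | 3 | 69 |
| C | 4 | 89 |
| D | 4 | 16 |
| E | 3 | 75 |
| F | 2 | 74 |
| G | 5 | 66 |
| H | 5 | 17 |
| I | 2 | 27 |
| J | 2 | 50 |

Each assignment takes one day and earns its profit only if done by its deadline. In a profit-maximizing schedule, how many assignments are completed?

5

Sort by profit descending; place each in the latest free slot ≤ its deadline.
By profit: C(d4,89), E(d3,75), F(d2,74), B(d3,69), G(d5,66), J(d2,50), A(d1,48), I(d2,27), H(d5,17), D(d4,16)
C→slot 4; E→slot 3; F→slot 2; B→slot 1; G→slot 5; J skipped; A skipped; I skipped; H skipped; D skipped.
5 of 10 scheduled.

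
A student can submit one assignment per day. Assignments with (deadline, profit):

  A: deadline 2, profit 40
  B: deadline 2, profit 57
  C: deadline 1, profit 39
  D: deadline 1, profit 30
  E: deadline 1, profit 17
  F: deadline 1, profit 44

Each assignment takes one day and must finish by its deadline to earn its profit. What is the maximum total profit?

Sort by profit descending; place each in the latest free slot ≤ its deadline.
By profit: B(d2,57), F(d1,44), A(d2,40), C(d1,39), D(d1,30), E(d1,17)
B→slot 2; F→slot 1; A skipped; C skipped; D skipped; E skipped.
Profit = 44 + 57 = 101

101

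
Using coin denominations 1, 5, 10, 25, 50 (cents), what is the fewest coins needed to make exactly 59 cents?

59 = 1×50 + 1×5 + 4×1
Total coins = 1 + 1 + 4 = 6

6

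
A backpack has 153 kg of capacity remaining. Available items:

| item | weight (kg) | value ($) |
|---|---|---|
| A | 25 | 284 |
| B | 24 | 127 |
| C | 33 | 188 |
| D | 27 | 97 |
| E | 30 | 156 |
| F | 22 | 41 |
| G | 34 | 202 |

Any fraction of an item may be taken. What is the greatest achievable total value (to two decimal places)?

Ratios (sorted): A 11.36, G 5.94, C 5.70, B 5.29, E 5.20, D 3.59, F 1.86
take A (25 @ 284); take G (34 @ 202); take C (33 @ 188); take B (24 @ 127); take E (30 @ 156); take 7/27 of D → 25.15. Capacity used 153/153.
Total value = 982.15

982.15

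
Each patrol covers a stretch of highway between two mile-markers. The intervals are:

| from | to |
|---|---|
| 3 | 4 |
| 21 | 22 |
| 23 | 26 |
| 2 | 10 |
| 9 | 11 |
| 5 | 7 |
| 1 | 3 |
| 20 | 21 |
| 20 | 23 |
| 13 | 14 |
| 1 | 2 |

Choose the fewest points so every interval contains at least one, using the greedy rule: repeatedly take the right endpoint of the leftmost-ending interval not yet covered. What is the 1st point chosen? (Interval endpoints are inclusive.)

2

Sort by right endpoint; whenever an interval is uncovered, place a point at its right end.
By right end: [1,2]  [1,3]  [3,4]  [5,7]  [2,10]  [9,11]  [13,14]  [20,21]  [21,22]  [20,23]  [23,26]
[1,2] uncovered → point at 2; [3,4] uncovered → point at 4; [5,7] uncovered → point at 7; [9,11] uncovered → point at 11; [13,14] uncovered → point at 14; [20,21] uncovered → point at 21; [23,26] uncovered → point at 26.
Points: 2, 4, 7, 11, 14, 21, 26 (7 total).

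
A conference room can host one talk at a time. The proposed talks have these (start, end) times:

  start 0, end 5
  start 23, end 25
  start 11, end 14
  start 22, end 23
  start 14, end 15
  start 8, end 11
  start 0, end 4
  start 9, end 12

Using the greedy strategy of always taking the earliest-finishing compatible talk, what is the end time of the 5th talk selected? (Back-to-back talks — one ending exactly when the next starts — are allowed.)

Sorted by end: (0,4)  (0,5)  (8,11)  (9,12)  (11,14)  (14,15)  (22,23)  (23,25)
take (0,4); take (8,11); take (11,14); take (14,15); take (22,23); take (23,25).
Selected: (0,4) (8,11) (11,14) (14,15) (22,23) (23,25)

23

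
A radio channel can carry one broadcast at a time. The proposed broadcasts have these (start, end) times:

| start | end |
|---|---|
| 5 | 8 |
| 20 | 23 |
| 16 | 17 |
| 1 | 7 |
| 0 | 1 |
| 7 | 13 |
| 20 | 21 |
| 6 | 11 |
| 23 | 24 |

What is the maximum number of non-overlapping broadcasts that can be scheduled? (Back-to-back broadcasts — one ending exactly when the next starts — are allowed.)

Sorted by end: (0,1)  (1,7)  (5,8)  (6,11)  (7,13)  (16,17)  (20,21)  (20,23)  (23,24)
take (0,1); take (1,7); take (7,13); take (16,17); take (20,21); take (23,24).
Selected 6 broadcasts.

6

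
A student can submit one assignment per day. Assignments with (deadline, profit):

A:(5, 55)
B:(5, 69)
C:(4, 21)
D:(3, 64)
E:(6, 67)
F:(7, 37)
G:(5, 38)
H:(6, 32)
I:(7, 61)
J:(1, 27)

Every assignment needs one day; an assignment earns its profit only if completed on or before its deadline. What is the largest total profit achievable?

391

Take jobs in profit order; each goes to the latest open slot no later than its deadline.
Profit order: B=69 E=67 D=64 I=61 A=55 G=38 F=37 H=32 J=27 C=21
Assign: B→slot 5, E→slot 6, D→slot 3, I→slot 7, A→slot 4, G→slot 2, F→slot 1, H skipped, J skipped, C skipped.
Slots: [1:F] [2:G] [3:D] [4:A] [5:B] [6:E] [7:I]
Profit = 37 + 38 + 64 + 55 + 69 + 67 + 61 = 391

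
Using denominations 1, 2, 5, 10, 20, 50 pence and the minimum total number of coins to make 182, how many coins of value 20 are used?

182 = 3×50 + 1×20 + 1×10 + 1×2
Count of 20: 1

1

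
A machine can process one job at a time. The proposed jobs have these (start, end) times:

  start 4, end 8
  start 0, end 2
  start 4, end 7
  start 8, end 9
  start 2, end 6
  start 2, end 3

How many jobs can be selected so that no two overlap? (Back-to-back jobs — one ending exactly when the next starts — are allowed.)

Greedy by earliest finish: after sorting by end time, pick each interval compatible with the last pick.
By end time: (0,2), (2,3), (2,6), (4,7), (4,8), (8,9).
Pick (0,2); next start ≥ 2 → (2,3); next start ≥ 3 → (4,7); next start ≥ 7 → (8,9).
Selected 4 jobs.

4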